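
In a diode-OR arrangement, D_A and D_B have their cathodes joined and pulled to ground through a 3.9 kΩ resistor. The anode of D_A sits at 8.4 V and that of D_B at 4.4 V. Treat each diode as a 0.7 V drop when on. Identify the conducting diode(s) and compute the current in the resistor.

Only D_A conducts; I_R ≈ 2 mA

Assume both conduct. Then node N would need to be at both 8.4−0.7 = 7.7 V and 4.4−0.7 = 3.7 V, which is impossible.
Assume only D_A conducts: V_N = 8.4 − 0.7 = 7.7 V, so I_R = 7.7/3.9 = 1.97 mA.
Check D_B: its anode-to-cathode voltage is 4.4 − 7.7 = -3.3 V < 0.7 V, so it is off. The assumption is consistent.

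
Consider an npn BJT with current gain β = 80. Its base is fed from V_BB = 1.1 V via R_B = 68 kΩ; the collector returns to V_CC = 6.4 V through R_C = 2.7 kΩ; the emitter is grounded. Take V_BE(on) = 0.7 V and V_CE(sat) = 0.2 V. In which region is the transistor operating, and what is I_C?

Assume active. Base-emitter loop: I_B = (V_BB − V_BE)/R_B = (1.1 − 0.7)/68 = 0.00588 mA.
I_C = β·I_B = 80×0.00588 = 0.471 mA.
V_CE = V_CC − I_C·R_C = 6.4 − 0.471×2.7 = 5.13 V > V_CE(sat), so the active-region assumption holds.

active; I_C ≈ 0.47 mA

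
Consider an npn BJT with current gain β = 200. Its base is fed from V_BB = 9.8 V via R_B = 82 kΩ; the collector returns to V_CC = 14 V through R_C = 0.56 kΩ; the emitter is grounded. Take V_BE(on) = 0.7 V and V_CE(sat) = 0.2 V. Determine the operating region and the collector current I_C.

Assume active. Base-emitter loop: I_B = (V_BB − V_BE)/R_B = (9.8 − 0.7)/82 = 0.111 mA.
I_C = β·I_B = 200×0.111 = 22.2 mA.
V_CE = V_CC − I_C·R_C = 14 − 22.2×0.56 = 1.57 V > V_CE(sat), so the active-region assumption holds.

active; I_C ≈ 22 mA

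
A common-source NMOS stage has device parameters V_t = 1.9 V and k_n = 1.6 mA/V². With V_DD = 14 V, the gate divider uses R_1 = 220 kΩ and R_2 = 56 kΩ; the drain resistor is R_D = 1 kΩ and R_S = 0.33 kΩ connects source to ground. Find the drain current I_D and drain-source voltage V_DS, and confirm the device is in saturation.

I_D ≈ 0.49 mA, V_DS ≈ 13 V

V_G = V_DD·R_2/(R_1+R_2) = 14×56/276 = 2.84 V.
Assume saturation: I_D = (k_n/2)(V_GS − V_t)² with V_GS = V_G − I_D·R_S = 2.84 − 0.33·I_D.
Substituting gives 0.0871·I_D² − 1.5·I_D + 0.708 = 0, with roots I_D = 0.487 or 16.7 mA.
The root I_D = 16.7 mA gives V_GS = -2.67 V ≤ V_t, so take I_D = 0.487 mA.
Then V_GS = 2.68 V and V_DS = V_DD − I_D(R_D+R_S) = 14 − 0.487×1.33 = 13.4 V.
Saturation requires V_DS ≥ V_GS − V_t = 0.78 V; 13.4 ≥ 0.78 ✓.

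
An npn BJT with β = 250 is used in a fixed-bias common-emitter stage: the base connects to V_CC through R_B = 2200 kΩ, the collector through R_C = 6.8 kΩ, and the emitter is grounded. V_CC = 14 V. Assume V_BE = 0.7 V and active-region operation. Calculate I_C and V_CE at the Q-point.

I_C ≈ 1.5 mA, V_CE ≈ 3.7 V

Base loop: V_CC = I_B·R_B + V_BE, so I_B = (14 − 0.7)/2200 kΩ = 0.00605 mA.
In the active region I_C = β·I_B = 250 × 0.00605 = 1.51 mA.
Collector loop: V_CE = V_CC − I_C·R_C = 14 − 1.51×6.8 = 3.72 V.
Since V_CE = 3.72 V > V_CE(sat) ≈ 0.2 V, the transistor is in the active region as assumed.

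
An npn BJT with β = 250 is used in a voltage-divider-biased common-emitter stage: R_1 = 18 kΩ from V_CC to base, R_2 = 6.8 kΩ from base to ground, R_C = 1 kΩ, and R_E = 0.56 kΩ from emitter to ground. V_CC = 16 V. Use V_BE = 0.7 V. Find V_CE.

V_CE ≈ 6.1 V

Thevenize the base divider: V_Th = V_CC·R_2/(R_1+R_2) = 16×6.8/24.8 = 4.39 V, R_Th = R_1‖R_2 = 4.94 kΩ.
Base-emitter loop: V_Th = I_B·R_Th + V_BE + (β+1)I_B·R_E, so I_B = (4.39 − 0.7) / (4.94 + 251×0.56) = 0.0253 mA.
I_C = β·I_B = 250×0.0253 = 6.34 mA, and I_E = (β+1)I_B = 6.36 mA.
V_CE = V_CC − I_C·R_C − I_E·R_E = 16 − 6.34×1 − 6.36×0.56 = 6.1 V.
V_CE = 6.1 V > 0.2 V confirms active-region operation.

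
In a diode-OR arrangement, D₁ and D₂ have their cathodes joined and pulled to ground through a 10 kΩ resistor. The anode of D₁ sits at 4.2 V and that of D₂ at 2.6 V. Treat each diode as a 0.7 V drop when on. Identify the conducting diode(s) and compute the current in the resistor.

Only D₁ conducts; I_R ≈ 0.35 mA

Assume both conduct. Then node N would need to be at both 4.2−0.7 = 3.5 V and 2.6−0.7 = 1.9 V, which is impossible.
Assume only D₁ conducts: V_N = 4.2 − 0.7 = 3.5 V, so I_R = 3.5/10 = 0.35 mA.
Check D₂: its anode-to-cathode voltage is 2.6 − 3.5 = -0.9 V < 0.7 V, so it is off. The assumption is consistent.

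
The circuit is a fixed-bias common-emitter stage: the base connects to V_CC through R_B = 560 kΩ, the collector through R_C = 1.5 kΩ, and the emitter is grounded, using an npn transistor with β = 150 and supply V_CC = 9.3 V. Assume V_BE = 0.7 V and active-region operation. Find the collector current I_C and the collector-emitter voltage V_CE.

I_C ≈ 2.3 mA, V_CE ≈ 5.8 V

Base loop: V_CC = I_B·R_B + V_BE, so I_B = (9.3 − 0.7)/560 kΩ = 0.0154 mA.
In the active region I_C = β·I_B = 150 × 0.0154 = 2.3 mA.
Collector loop: V_CE = V_CC − I_C·R_C = 9.3 − 2.3×1.5 = 5.84 V.
Since V_CE = 5.84 V > V_CE(sat) ≈ 0.2 V, the transistor is in the active region as assumed.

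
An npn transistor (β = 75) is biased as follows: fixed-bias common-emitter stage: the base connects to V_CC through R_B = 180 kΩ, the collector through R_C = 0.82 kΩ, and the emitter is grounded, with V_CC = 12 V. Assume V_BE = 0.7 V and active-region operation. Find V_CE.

V_CE ≈ 8.1 V

Base loop: V_CC = I_B·R_B + V_BE, so I_B = (12 − 0.7)/180 kΩ = 0.0628 mA.
In the active region I_C = β·I_B = 75 × 0.0628 = 4.71 mA.
Collector loop: V_CE = V_CC − I_C·R_C = 12 − 4.71×0.82 = 8.14 V.
Since V_CE = 8.14 V > V_CE(sat) ≈ 0.2 V, the transistor is in the active region as assumed.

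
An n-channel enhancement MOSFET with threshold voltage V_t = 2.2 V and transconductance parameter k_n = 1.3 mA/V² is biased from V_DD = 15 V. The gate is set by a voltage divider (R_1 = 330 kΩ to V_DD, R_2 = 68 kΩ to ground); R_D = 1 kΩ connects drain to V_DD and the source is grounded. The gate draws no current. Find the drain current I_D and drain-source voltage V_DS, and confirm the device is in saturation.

I_D ≈ 0.086 mA, V_DS ≈ 15 V

V_G = V_DD·R_2/(R_1+R_2) = 15×68/398 = 2.56 V. With the source grounded, V_GS = V_G = 2.56 V.
Assume saturation: I_D = (k_n/2)(V_GS − V_t)² = (1.3/2)×(2.56 − 2.2)² = 0.65×0.363² = 0.0856 mA.
V_DS = V_DD − I_D·R_D = 15 − 0.0856×1 = 14.9 V.
Saturation requires V_DS ≥ V_GS − V_t = 0.363 V; 14.9 ≥ 0.363 ✓.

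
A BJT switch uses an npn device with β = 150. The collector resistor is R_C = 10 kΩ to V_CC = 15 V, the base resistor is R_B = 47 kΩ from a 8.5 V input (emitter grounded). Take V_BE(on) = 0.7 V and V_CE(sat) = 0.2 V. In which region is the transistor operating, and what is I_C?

Assume active: I_B = (8.5 − 0.7)/47 = 0.166 mA, giving I_C = β·I_B = 24.9 mA.
But then V_CE = 15 − 24.9×10 = -234 V < V_CE(sat) = 0.2 V — impossible in the active region.
So the transistor is saturated. With V_CE = 0.2 V, I_C = (V_CC − 0.2)/R_C = 14.8/10 = 1.48 mA.
Check: β·I_B = 24.9 mA > I_C = 1.48 mA, confirming saturation.

saturation; I_C ≈ 1.5 mA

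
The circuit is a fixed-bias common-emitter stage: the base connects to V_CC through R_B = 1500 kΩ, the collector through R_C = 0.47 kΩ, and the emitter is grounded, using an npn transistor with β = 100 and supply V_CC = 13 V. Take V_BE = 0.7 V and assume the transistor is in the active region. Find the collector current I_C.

Base loop: V_CC = I_B·R_B + V_BE, so I_B = (13 − 0.7)/1500 kΩ = 0.0082 mA.
In the active region I_C = β·I_B = 100 × 0.0082 = 0.82 mA.
Collector loop: V_CE = V_CC − I_C·R_C = 13 − 0.82×0.47 = 12.6 V.
Since V_CE = 12.6 V > V_CE(sat) ≈ 0.2 V, the transistor is in the active region as assumed.

I_C ≈ 0.82 mA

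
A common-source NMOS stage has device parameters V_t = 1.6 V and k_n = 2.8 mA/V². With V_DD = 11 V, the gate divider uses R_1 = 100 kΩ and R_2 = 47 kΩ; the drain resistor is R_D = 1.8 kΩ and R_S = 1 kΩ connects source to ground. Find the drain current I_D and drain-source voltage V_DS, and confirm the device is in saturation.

I_D ≈ 1.1 mA, V_DS ≈ 8.1 V

V_G = V_DD·R_2/(R_1+R_2) = 11×47/147 = 3.52 V.
Assume saturation: I_D = (k_n/2)(V_GS − V_t)² with V_GS = V_G − I_D·R_S = 3.52 − 1·I_D.
Substituting gives 1.4·I_D² − 6.37·I_D + 5.14 = 0, with roots I_D = 1.05 or 3.5 mA.
The root I_D = 3.5 mA gives V_GS = 0.0194 V ≤ V_t, so take I_D = 1.05 mA.
Then V_GS = 2.47 V and V_DS = V_DD − I_D(R_D+R_S) = 11 − 1.05×2.8 = 8.06 V.
Saturation requires V_DS ≥ V_GS − V_t = 0.866 V; 8.06 ≥ 0.866 ✓.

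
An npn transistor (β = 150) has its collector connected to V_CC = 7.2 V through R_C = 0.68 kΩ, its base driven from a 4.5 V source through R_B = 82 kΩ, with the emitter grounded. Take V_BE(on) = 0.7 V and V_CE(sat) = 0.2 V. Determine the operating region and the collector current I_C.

active; I_C ≈ 7 mA

Assume active. Base-emitter loop: I_B = (V_BB − V_BE)/R_B = (4.5 − 0.7)/82 = 0.0463 mA.
I_C = β·I_B = 150×0.0463 = 6.95 mA.
V_CE = V_CC − I_C·R_C = 7.2 − 6.95×0.68 = 2.47 V > V_CE(sat), so the active-region assumption holds.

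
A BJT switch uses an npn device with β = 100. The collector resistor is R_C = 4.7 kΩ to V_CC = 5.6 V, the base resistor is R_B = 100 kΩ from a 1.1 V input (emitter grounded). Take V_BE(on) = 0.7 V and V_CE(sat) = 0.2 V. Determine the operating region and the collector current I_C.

active; I_C ≈ 0.4 mA

Assume active. Base-emitter loop: I_B = (V_BB − V_BE)/R_B = (1.1 − 0.7)/100 = 0.004 mA.
I_C = β·I_B = 100×0.004 = 0.4 mA.
V_CE = V_CC − I_C·R_C = 5.6 − 0.4×4.7 = 3.72 V > V_CE(sat), so the active-region assumption holds.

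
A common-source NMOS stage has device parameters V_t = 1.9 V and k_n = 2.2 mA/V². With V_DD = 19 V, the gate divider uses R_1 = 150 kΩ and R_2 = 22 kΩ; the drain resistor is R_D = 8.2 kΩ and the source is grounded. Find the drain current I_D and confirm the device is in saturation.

I_D ≈ 0.31 mA

V_G = V_DD·R_2/(R_1+R_2) = 19×22/172 = 2.43 V. With the source grounded, V_GS = V_G = 2.43 V.
Assume saturation: I_D = (k_n/2)(V_GS − V_t)² = (2.2/2)×(2.43 − 1.9)² = 1.1×0.53² = 0.309 mA.
V_DS = V_DD − I_D·R_D = 19 − 0.309×8.2 = 16.5 V.
Saturation requires V_DS ≥ V_GS − V_t = 0.53 V; 16.5 ≥ 0.53 ✓.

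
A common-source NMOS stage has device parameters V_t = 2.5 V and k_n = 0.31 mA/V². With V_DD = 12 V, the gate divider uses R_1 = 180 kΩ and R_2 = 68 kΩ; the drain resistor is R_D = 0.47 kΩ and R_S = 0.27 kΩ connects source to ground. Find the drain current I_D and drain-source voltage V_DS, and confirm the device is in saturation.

I_D ≈ 0.091 mA, V_DS ≈ 12 V

V_G = V_DD·R_2/(R_1+R_2) = 12×68/248 = 3.29 V.
Assume saturation: I_D = (k_n/2)(V_GS − V_t)² with V_GS = V_G − I_D·R_S = 3.29 − 0.27·I_D.
Substituting gives 0.0113·I_D² − 1.07·I_D + 0.0968 = 0, with roots I_D = 0.0909 or 94.3 mA.
The root I_D = 94.3 mA gives V_GS = -22.2 V ≤ V_t, so take I_D = 0.0909 mA.
Then V_GS = 3.27 V and V_DS = V_DD − I_D(R_D+R_S) = 12 − 0.0909×0.74 = 11.9 V.
Saturation requires V_DS ≥ V_GS − V_t = 0.766 V; 11.9 ≥ 0.766 ✓.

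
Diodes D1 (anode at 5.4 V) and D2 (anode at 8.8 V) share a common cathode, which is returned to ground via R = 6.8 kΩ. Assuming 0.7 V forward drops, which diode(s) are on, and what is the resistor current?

Only D2 conducts; I_R ≈ 1.2 mA

Assume both conduct. Then node N would need to be at both 5.4−0.7 = 4.7 V and 8.8−0.7 = 8.1 V, which is impossible.
Assume only D2 conducts: V_N = 8.8 − 0.7 = 8.1 V, so I_R = 8.1/6.8 = 1.19 mA.
Check D1: its anode-to-cathode voltage is 5.4 − 8.1 = -2.7 V < 0.7 V, so it is off. The assumption is consistent.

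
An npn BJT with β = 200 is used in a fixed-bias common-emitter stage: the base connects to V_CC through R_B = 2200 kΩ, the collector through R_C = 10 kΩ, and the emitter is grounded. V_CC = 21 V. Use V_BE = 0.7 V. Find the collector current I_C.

Base loop: V_CC = I_B·R_B + V_BE, so I_B = (21 − 0.7)/2200 kΩ = 0.00923 mA.
In the active region I_C = β·I_B = 200 × 0.00923 = 1.85 mA.
Collector loop: V_CE = V_CC − I_C·R_C = 21 − 1.85×10 = 2.55 V.
Since V_CE = 2.55 V > V_CE(sat) ≈ 0.2 V, the transistor is in the active region as assumed.

I_C ≈ 1.8 mA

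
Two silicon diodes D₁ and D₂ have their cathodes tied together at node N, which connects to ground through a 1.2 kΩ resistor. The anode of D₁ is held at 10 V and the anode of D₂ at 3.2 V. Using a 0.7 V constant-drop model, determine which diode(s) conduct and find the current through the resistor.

Only D₁ conducts; I_R ≈ 7.8 mA

Assume both conduct. Then node N would need to be at both 10−0.7 = 9.3 V and 3.2−0.7 = 2.5 V, which is impossible.
Assume only D₁ conducts: V_N = 10 − 0.7 = 9.3 V, so I_R = 9.3/1.2 = 7.75 mA.
Check D₂: its anode-to-cathode voltage is 3.2 − 9.3 = -6.1 V < 0.7 V, so it is off. The assumption is consistent.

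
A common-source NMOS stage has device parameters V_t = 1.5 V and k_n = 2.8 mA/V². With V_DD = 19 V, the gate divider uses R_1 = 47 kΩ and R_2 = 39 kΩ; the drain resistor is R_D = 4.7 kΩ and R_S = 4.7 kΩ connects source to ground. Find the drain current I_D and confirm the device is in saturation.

V_G = V_DD·R_2/(R_1+R_2) = 19×39/86 = 8.62 V.
Assume saturation: I_D = (k_n/2)(V_GS − V_t)² with V_GS = V_G − I_D·R_S = 8.62 − 4.7·I_D.
Substituting gives 30.9·I_D² − 94.7·I_D + 70.9 = 0, with roots I_D = 1.31 or 1.75 mA.
The root I_D = 1.75 mA gives V_GS = 0.381 V ≤ V_t, so take I_D = 1.31 mA.
Then V_GS = 2.47 V and V_DS = V_DD − I_D(R_D+R_S) = 19 − 1.31×9.4 = 6.7 V.
Saturation requires V_DS ≥ V_GS − V_t = 0.967 V; 6.7 ≥ 0.967 ✓.

I_D ≈ 1.3 mA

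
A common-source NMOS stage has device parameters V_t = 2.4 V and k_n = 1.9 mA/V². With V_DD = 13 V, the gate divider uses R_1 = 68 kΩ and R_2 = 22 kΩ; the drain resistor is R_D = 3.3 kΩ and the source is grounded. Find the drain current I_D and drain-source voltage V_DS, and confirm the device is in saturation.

V_G = V_DD·R_2/(R_1+R_2) = 13×22/90 = 3.18 V. With the source grounded, V_GS = V_G = 3.18 V.
Assume saturation: I_D = (k_n/2)(V_GS − V_t)² = (1.9/2)×(3.18 − 2.4)² = 0.95×0.778² = 0.575 mA.
V_DS = V_DD − I_D·R_D = 13 − 0.575×3.3 = 11.1 V.
Saturation requires V_DS ≥ V_GS − V_t = 0.778 V; 11.1 ≥ 0.778 ✓.

I_D ≈ 0.57 mA, V_DS ≈ 11 V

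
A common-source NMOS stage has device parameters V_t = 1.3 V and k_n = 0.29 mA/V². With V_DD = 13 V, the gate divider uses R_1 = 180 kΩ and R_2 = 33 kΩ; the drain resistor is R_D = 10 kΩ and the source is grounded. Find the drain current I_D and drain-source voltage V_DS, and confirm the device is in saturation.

I_D ≈ 0.074 mA, V_DS ≈ 12 V

V_G = V_DD·R_2/(R_1+R_2) = 13×33/213 = 2.01 V. With the source grounded, V_GS = V_G = 2.01 V.
Assume saturation: I_D = (k_n/2)(V_GS − V_t)² = (0.29/2)×(2.01 − 1.3)² = 0.145×0.714² = 0.0739 mA.
V_DS = V_DD − I_D·R_D = 13 − 0.0739×10 = 12.3 V.
Saturation requires V_DS ≥ V_GS − V_t = 0.714 V; 12.3 ≥ 0.714 ✓.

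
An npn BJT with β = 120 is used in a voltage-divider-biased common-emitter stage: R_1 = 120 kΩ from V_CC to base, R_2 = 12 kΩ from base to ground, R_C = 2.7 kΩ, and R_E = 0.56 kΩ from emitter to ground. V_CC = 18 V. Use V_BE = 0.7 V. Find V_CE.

Thevenize the base divider: V_Th = V_CC·R_2/(R_1+R_2) = 18×12/132 = 1.64 V, R_Th = R_1‖R_2 = 10.9 kΩ.
Base-emitter loop: V_Th = I_B·R_Th + V_BE + (β+1)I_B·R_E, so I_B = (1.64 − 0.7) / (10.9 + 121×0.56) = 0.0119 mA.
I_C = β·I_B = 120×0.0119 = 1.43 mA, and I_E = (β+1)I_B = 1.44 mA.
V_CE = V_CC − I_C·R_C − I_E·R_E = 18 − 1.43×2.7 − 1.44×0.56 = 13.3 V.
V_CE = 13.3 V > 0.2 V confirms active-region operation.

V_CE ≈ 13 V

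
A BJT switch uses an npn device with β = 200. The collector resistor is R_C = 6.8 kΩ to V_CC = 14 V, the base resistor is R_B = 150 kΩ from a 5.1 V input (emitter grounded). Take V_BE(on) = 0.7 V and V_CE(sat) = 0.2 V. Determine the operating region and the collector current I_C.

Assume active: I_B = (5.1 − 0.7)/150 = 0.0293 mA, giving I_C = β·I_B = 5.87 mA.
But then V_CE = 14 − 5.87×6.8 = -25.9 V < V_CE(sat) = 0.2 V — impossible in the active region.
So the transistor is saturated. With V_CE = 0.2 V, I_C = (V_CC − 0.2)/R_C = 13.8/6.8 = 2.03 mA.
Check: β·I_B = 5.87 mA > I_C = 2.03 mA, confirming saturation.

saturation; I_C ≈ 2 mA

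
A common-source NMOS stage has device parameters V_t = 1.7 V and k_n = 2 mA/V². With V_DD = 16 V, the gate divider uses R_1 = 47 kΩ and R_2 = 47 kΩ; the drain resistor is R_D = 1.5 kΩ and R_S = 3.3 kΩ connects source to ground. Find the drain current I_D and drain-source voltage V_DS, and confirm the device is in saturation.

I_D ≈ 1.5 mA, V_DS ≈ 8.6 V

V_G = V_DD·R_2/(R_1+R_2) = 16×47/94 = 8 V.
Assume saturation: I_D = (k_n/2)(V_GS − V_t)² with V_GS = V_G − I_D·R_S = 8 − 3.3·I_D.
Substituting gives 10.9·I_D² − 42.6·I_D + 39.7 = 0, with roots I_D = 1.53 or 2.38 mA.
The root I_D = 2.38 mA gives V_GS = 0.159 V ≤ V_t, so take I_D = 1.53 mA.
Then V_GS = 2.94 V and V_DS = V_DD − I_D(R_D+R_S) = 16 − 1.53×4.8 = 8.64 V.
Saturation requires V_DS ≥ V_GS − V_t = 1.24 V; 8.64 ≥ 1.24 ✓.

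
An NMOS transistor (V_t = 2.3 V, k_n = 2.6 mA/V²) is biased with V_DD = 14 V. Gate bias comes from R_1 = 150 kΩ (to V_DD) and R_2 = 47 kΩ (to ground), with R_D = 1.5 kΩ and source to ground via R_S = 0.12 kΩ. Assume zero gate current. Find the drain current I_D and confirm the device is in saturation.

I_D ≈ 1.1 mA

V_G = V_DD·R_2/(R_1+R_2) = 14×47/197 = 3.34 V.
Assume saturation: I_D = (k_n/2)(V_GS − V_t)² with V_GS = V_G − I_D·R_S = 3.34 − 0.12·I_D.
Substituting gives 0.0187·I_D² − 1.32·I_D + 1.41 = 0, with roots I_D = 1.08 or 69.7 mA.
The root I_D = 69.7 mA gives V_GS = -5.02 V ≤ V_t, so take I_D = 1.08 mA.
Then V_GS = 3.21 V and V_DS = V_DD − I_D(R_D+R_S) = 14 − 1.08×1.62 = 12.3 V.
Saturation requires V_DS ≥ V_GS − V_t = 0.911 V; 12.3 ≥ 0.911 ✓.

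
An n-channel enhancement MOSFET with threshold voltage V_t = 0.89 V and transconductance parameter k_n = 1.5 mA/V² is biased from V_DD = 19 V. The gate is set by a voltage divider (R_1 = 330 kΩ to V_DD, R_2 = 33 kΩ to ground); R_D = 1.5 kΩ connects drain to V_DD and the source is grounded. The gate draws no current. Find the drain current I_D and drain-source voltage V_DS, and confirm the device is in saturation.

I_D ≈ 0.53 mA, V_DS ≈ 18 V

V_G = V_DD·R_2/(R_1+R_2) = 19×33/363 = 1.73 V. With the source grounded, V_GS = V_G = 1.73 V.
Assume saturation: I_D = (k_n/2)(V_GS − V_t)² = (1.5/2)×(1.73 − 0.89)² = 0.75×0.837² = 0.526 mA.
V_DS = V_DD − I_D·R_D = 19 − 0.526×1.5 = 18.2 V.
Saturation requires V_DS ≥ V_GS − V_t = 0.837 V; 18.2 ≥ 0.837 ✓.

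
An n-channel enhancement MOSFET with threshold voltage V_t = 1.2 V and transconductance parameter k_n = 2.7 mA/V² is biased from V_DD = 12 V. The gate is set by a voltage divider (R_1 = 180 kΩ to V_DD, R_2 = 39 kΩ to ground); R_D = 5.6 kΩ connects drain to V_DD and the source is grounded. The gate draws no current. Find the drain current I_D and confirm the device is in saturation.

V_G = V_DD·R_2/(R_1+R_2) = 12×39/219 = 2.14 V. With the source grounded, V_GS = V_G = 2.14 V.
Assume saturation: I_D = (k_n/2)(V_GS − V_t)² = (2.7/2)×(2.14 − 1.2)² = 1.35×0.937² = 1.19 mA.
V_DS = V_DD − I_D·R_D = 12 − 1.19×5.6 = 5.36 V.
Saturation requires V_DS ≥ V_GS − V_t = 0.937 V; 5.36 ≥ 0.937 ✓.

I_D ≈ 1.2 mA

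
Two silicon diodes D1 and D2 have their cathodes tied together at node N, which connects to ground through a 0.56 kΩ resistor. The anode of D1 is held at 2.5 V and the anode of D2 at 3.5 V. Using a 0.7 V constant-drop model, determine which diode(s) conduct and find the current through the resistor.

Assume both conduct. Then node N would need to be at both 2.5−0.7 = 1.8 V and 3.5−0.7 = 2.8 V, which is impossible.
Assume only D2 conducts: V_N = 3.5 − 0.7 = 2.8 V, so I_R = 2.8/0.56 = 5 mA.
Check D1: its anode-to-cathode voltage is 2.5 − 2.8 = -0.3 V < 0.7 V, so it is off. The assumption is consistent.

Only D2 conducts; I_R ≈ 5 mA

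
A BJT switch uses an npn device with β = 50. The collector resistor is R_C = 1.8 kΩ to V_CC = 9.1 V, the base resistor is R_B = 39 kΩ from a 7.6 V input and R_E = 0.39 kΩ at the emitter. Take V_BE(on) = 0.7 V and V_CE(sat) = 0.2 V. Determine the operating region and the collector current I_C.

saturation; I_C ≈ 4 mA

Assume active: I_B = (7.6 − 0.7)/(39 + 51×0.39) = 0.117 mA, I_C = β·I_B = 5.86 mA.
Then V_CE = 9.1 − 5.86×1.8 − 5.98×0.39 = -3.78 V < 0.2 V — the active assumption fails.
Re-solve with V_CE = 0.2 V. KCL at the emitter: V_E/R_E = (V_BB−0.7−V_E)/R_B + (V_CC−0.2−V_E)/R_C, giving V_E = 1.63 V.
I_C = (V_CC − 0.2 − V_E)/R_C = (8.9 − 1.63)/1.8 = 4.04 mA.
Check: I_B = (6.9 − 1.63)/39 = 0.135 mA, and β·I_B = 6.76 mA > I_C, confirming saturation.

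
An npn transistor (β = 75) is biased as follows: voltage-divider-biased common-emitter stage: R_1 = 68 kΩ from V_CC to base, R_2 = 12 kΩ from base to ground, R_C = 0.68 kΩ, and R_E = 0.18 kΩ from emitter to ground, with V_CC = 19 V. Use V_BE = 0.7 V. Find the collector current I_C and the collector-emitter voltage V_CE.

Thevenize the base divider: V_Th = V_CC·R_2/(R_1+R_2) = 19×12/80 = 2.85 V, R_Th = R_1‖R_2 = 10.2 kΩ.
Base-emitter loop: V_Th = I_B·R_Th + V_BE + (β+1)I_B·R_E, so I_B = (2.85 − 0.7) / (10.2 + 76×0.18) = 0.09 mA.
I_C = β·I_B = 75×0.09 = 6.75 mA, and I_E = (β+1)I_B = 6.84 mA.
V_CE = V_CC − I_C·R_C − I_E·R_E = 19 − 6.75×0.68 − 6.84×0.18 = 13.2 V.
V_CE = 13.2 V > 0.2 V confirms active-region operation.

I_C ≈ 6.8 mA, V_CE ≈ 13 V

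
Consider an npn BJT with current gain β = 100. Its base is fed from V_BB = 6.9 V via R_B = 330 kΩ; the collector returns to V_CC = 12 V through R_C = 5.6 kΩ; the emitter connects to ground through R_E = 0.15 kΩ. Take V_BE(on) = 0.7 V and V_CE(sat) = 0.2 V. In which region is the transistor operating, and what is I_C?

active; I_C ≈ 1.8 mA

Assume active. Base-emitter loop: I_B = (V_BB − V_BE)/(R_B + (β+1)R_E) = (6.9 − 0.7)/(330 + 101×0.15) = 0.018 mA.
I_C = β·I_B = 100×0.018 = 1.8 mA.
V_CE = V_CC − I_C·R_C − I_E·R_E = 12 − 1.8×5.6 − 1.81×0.15 = 1.67 V > V_CE(sat), so the active-region assumption holds.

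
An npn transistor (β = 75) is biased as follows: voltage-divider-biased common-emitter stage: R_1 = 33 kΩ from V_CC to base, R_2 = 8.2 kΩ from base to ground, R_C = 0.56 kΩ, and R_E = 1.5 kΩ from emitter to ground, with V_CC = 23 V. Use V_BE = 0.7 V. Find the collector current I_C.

I_C ≈ 2.4 mA

Thevenize the base divider: V_Th = V_CC·R_2/(R_1+R_2) = 23×8.2/41.2 = 4.58 V, R_Th = R_1‖R_2 = 6.57 kΩ.
Base-emitter loop: V_Th = I_B·R_Th + V_BE + (β+1)I_B·R_E, so I_B = (4.58 − 0.7) / (6.57 + 76×1.5) = 0.0322 mA.
I_C = β·I_B = 75×0.0322 = 2.41 mA, and I_E = (β+1)I_B = 2.44 mA.
V_CE = V_CC − I_C·R_C − I_E·R_E = 23 − 2.41×0.56 − 2.44×1.5 = 18 V.
V_CE = 18 V > 0.2 V confirms active-region operation.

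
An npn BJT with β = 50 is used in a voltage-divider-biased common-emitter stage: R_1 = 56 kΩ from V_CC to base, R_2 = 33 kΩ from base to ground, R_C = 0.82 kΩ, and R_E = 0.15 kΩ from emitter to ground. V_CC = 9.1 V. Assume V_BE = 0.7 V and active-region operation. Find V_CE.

V_CE ≈ 4.5 V

Thevenize the base divider: V_Th = V_CC·R_2/(R_1+R_2) = 9.1×33/89 = 3.37 V, R_Th = R_1‖R_2 = 20.8 kΩ.
Base-emitter loop: V_Th = I_B·R_Th + V_BE + (β+1)I_B·R_E, so I_B = (3.37 − 0.7) / (20.8 + 51×0.15) = 0.0941 mA.
I_C = β·I_B = 50×0.0941 = 4.71 mA, and I_E = (β+1)I_B = 4.8 mA.
V_CE = V_CC − I_C·R_C − I_E·R_E = 9.1 − 4.71×0.82 − 4.8×0.15 = 4.52 V.
V_CE = 4.52 V > 0.2 V confirms active-region operation.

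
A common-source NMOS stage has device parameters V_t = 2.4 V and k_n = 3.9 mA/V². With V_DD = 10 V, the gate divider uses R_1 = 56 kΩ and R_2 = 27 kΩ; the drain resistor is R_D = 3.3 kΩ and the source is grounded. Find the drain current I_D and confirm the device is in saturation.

V_G = V_DD·R_2/(R_1+R_2) = 10×27/83 = 3.25 V. With the source grounded, V_GS = V_G = 3.25 V.
Assume saturation: I_D = (k_n/2)(V_GS − V_t)² = (3.9/2)×(3.25 − 2.4)² = 1.95×0.853² = 1.42 mA.
V_DS = V_DD − I_D·R_D = 10 − 1.42×3.3 = 5.32 V.
Saturation requires V_DS ≥ V_GS − V_t = 0.853 V; 5.32 ≥ 0.853 ✓.

I_D ≈ 1.4 mA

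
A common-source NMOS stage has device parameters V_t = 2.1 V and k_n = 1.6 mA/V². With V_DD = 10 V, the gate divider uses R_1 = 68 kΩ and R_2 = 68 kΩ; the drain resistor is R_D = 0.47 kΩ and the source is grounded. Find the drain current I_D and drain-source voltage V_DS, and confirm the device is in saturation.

I_D ≈ 6.7 mA, V_DS ≈ 6.8 V

V_G = V_DD·R_2/(R_1+R_2) = 10×68/136 = 5 V. With the source grounded, V_GS = V_G = 5 V.
Assume saturation: I_D = (k_n/2)(V_GS − V_t)² = (1.6/2)×(5 − 2.1)² = 0.8×2.9² = 6.73 mA.
V_DS = V_DD − I_D·R_D = 10 − 6.73×0.47 = 6.84 V.
Saturation requires V_DS ≥ V_GS − V_t = 2.9 V; 6.84 ≥ 2.9 ✓.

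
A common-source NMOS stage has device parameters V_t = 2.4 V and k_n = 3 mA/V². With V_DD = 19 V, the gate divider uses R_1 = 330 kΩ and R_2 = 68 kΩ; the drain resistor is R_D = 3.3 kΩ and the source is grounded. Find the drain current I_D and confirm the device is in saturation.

I_D ≈ 1.1 mA

V_G = V_DD·R_2/(R_1+R_2) = 19×68/398 = 3.25 V. With the source grounded, V_GS = V_G = 3.25 V.
Assume saturation: I_D = (k_n/2)(V_GS − V_t)² = (3/2)×(3.25 − 2.4)² = 1.5×0.846² = 1.07 mA.
V_DS = V_DD − I_D·R_D = 19 − 1.07×3.3 = 15.5 V.
Saturation requires V_DS ≥ V_GS − V_t = 0.846 V; 15.5 ≥ 0.846 ✓.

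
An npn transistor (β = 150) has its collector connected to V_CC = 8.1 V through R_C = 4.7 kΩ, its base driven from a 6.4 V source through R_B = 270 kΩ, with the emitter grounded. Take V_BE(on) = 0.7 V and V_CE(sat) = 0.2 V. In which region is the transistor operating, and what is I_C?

Assume active: I_B = (6.4 − 0.7)/270 = 0.0211 mA, giving I_C = β·I_B = 3.17 mA.
But then V_CE = 8.1 − 3.17×4.7 = -6.78 V < V_CE(sat) = 0.2 V — impossible in the active region.
So the transistor is saturated. With V_CE = 0.2 V, I_C = (V_CC − 0.2)/R_C = 7.9/4.7 = 1.68 mA.
Check: β·I_B = 3.17 mA > I_C = 1.68 mA, confirming saturation.

saturation; I_C ≈ 1.7 mA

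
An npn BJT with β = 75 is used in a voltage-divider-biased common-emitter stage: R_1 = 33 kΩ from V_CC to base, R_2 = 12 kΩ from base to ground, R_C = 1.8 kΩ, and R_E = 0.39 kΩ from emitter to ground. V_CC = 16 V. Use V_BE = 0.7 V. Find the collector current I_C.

I_C ≈ 7 mA

Thevenize the base divider: V_Th = V_CC·R_2/(R_1+R_2) = 16×12/45 = 4.27 V, R_Th = R_1‖R_2 = 8.8 kΩ.
Base-emitter loop: V_Th = I_B·R_Th + V_BE + (β+1)I_B·R_E, so I_B = (4.27 − 0.7) / (8.8 + 76×0.39) = 0.0928 mA.
I_C = β·I_B = 75×0.0928 = 6.96 mA, and I_E = (β+1)I_B = 7.05 mA.
V_CE = V_CC − I_C·R_C − I_E·R_E = 16 − 6.96×1.8 − 7.05×0.39 = 0.724 V.
V_CE = 0.724 V > 0.2 V confirms active-region operation.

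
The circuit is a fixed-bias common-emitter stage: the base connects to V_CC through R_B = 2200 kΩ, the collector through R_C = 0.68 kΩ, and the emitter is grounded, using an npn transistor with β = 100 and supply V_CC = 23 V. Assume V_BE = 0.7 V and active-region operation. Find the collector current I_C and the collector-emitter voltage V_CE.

Base loop: V_CC = I_B·R_B + V_BE, so I_B = (23 − 0.7)/2200 kΩ = 0.0101 mA.
In the active region I_C = β·I_B = 100 × 0.0101 = 1.01 mA.
Collector loop: V_CE = V_CC − I_C·R_C = 23 − 1.01×0.68 = 22.3 V.
Since V_CE = 22.3 V > V_CE(sat) ≈ 0.2 V, the transistor is in the active region as assumed.

I_C ≈ 1 mA, V_CE ≈ 22 V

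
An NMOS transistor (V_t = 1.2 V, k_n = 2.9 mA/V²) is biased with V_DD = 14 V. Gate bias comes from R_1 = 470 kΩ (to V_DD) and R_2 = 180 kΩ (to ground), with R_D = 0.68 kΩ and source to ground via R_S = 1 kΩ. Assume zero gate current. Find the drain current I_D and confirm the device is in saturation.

V_G = V_DD·R_2/(R_1+R_2) = 14×180/650 = 3.88 V.
Assume saturation: I_D = (k_n/2)(V_GS − V_t)² with V_GS = V_G − I_D·R_S = 3.88 − 1·I_D.
Substituting gives 1.45·I_D² − 8.76·I_D + 10.4 = 0, with roots I_D = 1.62 or 4.42 mA.
The root I_D = 4.42 mA gives V_GS = -0.547 V ≤ V_t, so take I_D = 1.62 mA.
Then V_GS = 2.26 V and V_DS = V_DD − I_D(R_D+R_S) = 14 − 1.62×1.68 = 11.3 V.
Saturation requires V_DS ≥ V_GS − V_t = 1.06 V; 11.3 ≥ 1.06 ✓.

I_D ≈ 1.6 mA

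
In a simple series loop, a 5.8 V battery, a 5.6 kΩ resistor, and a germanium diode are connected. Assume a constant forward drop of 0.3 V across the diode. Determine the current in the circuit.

KVL around the loop: 5.8 = V_D + I·R = 0.3 + I × 5.6 kΩ.
So I = (5.8 − 0.3) / 5.6 kΩ = 5.5 / 5.6 = 0.982 mA.

I ≈ 0.98 mA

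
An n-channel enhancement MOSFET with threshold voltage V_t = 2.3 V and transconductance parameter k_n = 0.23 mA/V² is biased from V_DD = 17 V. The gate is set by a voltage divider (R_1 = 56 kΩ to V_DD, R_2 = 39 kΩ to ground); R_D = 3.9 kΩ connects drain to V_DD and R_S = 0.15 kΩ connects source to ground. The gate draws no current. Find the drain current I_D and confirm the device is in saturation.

I_D ≈ 2.2 mA

V_G = V_DD·R_2/(R_1+R_2) = 17×39/95 = 6.98 V.
Assume saturation: I_D = (k_n/2)(V_GS − V_t)² with V_GS = V_G − I_D·R_S = 6.98 − 0.15·I_D.
Substituting gives 0.00259·I_D² − 1.16·I_D + 2.52 = 0, with roots I_D = 2.18 or 447 mA.
The root I_D = 447 mA gives V_GS = -60 V ≤ V_t, so take I_D = 2.18 mA.
Then V_GS = 6.65 V and V_DS = V_DD − I_D(R_D+R_S) = 17 − 2.18×4.05 = 8.18 V.
Saturation requires V_DS ≥ V_GS − V_t = 4.35 V; 8.18 ≥ 4.35 ✓.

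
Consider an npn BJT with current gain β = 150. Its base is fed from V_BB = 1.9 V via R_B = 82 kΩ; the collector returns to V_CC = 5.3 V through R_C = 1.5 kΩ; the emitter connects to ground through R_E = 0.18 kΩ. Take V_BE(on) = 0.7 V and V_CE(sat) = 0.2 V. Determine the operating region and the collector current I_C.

active; I_C ≈ 1.6 mA

Assume active. Base-emitter loop: I_B = (V_BB − V_BE)/(R_B + (β+1)R_E) = (1.9 − 0.7)/(82 + 151×0.18) = 0.011 mA.
I_C = β·I_B = 150×0.011 = 1.65 mA.
V_CE = V_CC − I_C·R_C − I_E·R_E = 5.3 − 1.65×1.5 − 1.66×0.18 = 2.53 V > V_CE(sat), so the active-region assumption holds.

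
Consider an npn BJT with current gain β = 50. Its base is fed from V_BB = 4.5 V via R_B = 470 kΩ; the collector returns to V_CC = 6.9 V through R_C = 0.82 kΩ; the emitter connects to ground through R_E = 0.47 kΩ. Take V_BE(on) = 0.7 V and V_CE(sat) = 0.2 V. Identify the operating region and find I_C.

Assume active. Base-emitter loop: I_B = (V_BB − V_BE)/(R_B + (β+1)R_E) = (4.5 − 0.7)/(470 + 51×0.47) = 0.00769 mA.
I_C = β·I_B = 50×0.00769 = 0.385 mA.
V_CE = V_CC − I_C·R_C − I_E·R_E = 6.9 − 0.385×0.82 − 0.392×0.47 = 6.4 V > V_CE(sat), so the active-region assumption holds.

active; I_C ≈ 0.38 mA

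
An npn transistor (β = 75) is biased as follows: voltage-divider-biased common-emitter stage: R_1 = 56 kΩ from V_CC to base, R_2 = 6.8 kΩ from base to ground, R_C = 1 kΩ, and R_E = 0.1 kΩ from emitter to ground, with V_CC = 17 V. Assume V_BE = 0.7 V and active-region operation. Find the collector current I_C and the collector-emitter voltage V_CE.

I_C ≈ 6.3 mA, V_CE ≈ 10 V

Thevenize the base divider: V_Th = V_CC·R_2/(R_1+R_2) = 17×6.8/62.8 = 1.84 V, R_Th = R_1‖R_2 = 6.06 kΩ.
Base-emitter loop: V_Th = I_B·R_Th + V_BE + (β+1)I_B·R_E, so I_B = (1.84 − 0.7) / (6.06 + 76×0.1) = 0.0835 mA.
I_C = β·I_B = 75×0.0835 = 6.26 mA, and I_E = (β+1)I_B = 6.35 mA.
V_CE = V_CC − I_C·R_C − I_E·R_E = 17 − 6.26×1 − 6.35×0.1 = 10.1 V.
V_CE = 10.1 V > 0.2 V confirms active-region operation.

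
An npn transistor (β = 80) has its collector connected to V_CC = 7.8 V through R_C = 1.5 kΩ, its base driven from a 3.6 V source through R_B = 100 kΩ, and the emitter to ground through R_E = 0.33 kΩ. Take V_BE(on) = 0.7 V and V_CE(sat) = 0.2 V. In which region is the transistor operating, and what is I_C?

active; I_C ≈ 1.8 mA

Assume active. Base-emitter loop: I_B = (V_BB − V_BE)/(R_B + (β+1)R_E) = (3.6 − 0.7)/(100 + 81×0.33) = 0.0229 mA.
I_C = β·I_B = 80×0.0229 = 1.83 mA.
V_CE = V_CC − I_C·R_C − I_E·R_E = 7.8 − 1.83×1.5 − 1.85×0.33 = 4.44 V > V_CE(sat), so the active-region assumption holds.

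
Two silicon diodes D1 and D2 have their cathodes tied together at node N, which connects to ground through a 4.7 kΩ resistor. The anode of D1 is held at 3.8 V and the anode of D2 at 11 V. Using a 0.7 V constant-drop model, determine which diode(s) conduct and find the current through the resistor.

Only D2 conducts; I_R ≈ 2.2 mA

Assume both conduct. Then node N would need to be at both 3.8−0.7 = 3.1 V and 11−0.7 = 10.3 V, which is impossible.
Assume only D2 conducts: V_N = 11 − 0.7 = 10.3 V, so I_R = 10.3/4.7 = 2.19 mA.
Check D1: its anode-to-cathode voltage is 3.8 − 10.3 = -6.5 V < 0.7 V, so it is off. The assumption is consistent.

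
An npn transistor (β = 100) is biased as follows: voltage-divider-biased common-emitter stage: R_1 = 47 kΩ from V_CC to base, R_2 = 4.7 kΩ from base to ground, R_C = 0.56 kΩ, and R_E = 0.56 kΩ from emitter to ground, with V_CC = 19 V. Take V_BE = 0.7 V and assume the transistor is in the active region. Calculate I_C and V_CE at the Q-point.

I_C ≈ 1.7 mA, V_CE ≈ 17 V

Thevenize the base divider: V_Th = V_CC·R_2/(R_1+R_2) = 19×4.7/51.7 = 1.73 V, R_Th = R_1‖R_2 = 4.27 kΩ.
Base-emitter loop: V_Th = I_B·R_Th + V_BE + (β+1)I_B·R_E, so I_B = (1.73 − 0.7) / (4.27 + 101×0.56) = 0.0169 mA.
I_C = β·I_B = 100×0.0169 = 1.69 mA, and I_E = (β+1)I_B = 1.71 mA.
V_CE = V_CC − I_C·R_C − I_E·R_E = 19 − 1.69×0.56 − 1.71×0.56 = 17.1 V.
V_CE = 17.1 V > 0.2 V confirms active-region operation.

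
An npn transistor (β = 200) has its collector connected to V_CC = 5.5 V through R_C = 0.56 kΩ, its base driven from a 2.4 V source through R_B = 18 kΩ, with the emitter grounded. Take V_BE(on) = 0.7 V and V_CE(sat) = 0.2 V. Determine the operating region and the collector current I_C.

saturation; I_C ≈ 9.5 mA

Assume active: I_B = (2.4 − 0.7)/18 = 0.0944 mA, giving I_C = β·I_B = 18.9 mA.
But then V_CE = 5.5 − 18.9×0.56 = -5.08 V < V_CE(sat) = 0.2 V — impossible in the active region.
So the transistor is saturated. With V_CE = 0.2 V, I_C = (V_CC − 0.2)/R_C = 5.3/0.56 = 9.46 mA.
Check: β·I_B = 18.9 mA > I_C = 9.46 mA, confirming saturation.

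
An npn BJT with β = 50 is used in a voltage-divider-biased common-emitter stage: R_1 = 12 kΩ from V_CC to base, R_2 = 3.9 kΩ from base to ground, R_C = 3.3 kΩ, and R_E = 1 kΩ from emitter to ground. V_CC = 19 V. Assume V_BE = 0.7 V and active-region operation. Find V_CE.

V_CE ≈ 3.1 V

Thevenize the base divider: V_Th = V_CC·R_2/(R_1+R_2) = 19×3.9/15.9 = 4.66 V, R_Th = R_1‖R_2 = 2.94 kΩ.
Base-emitter loop: V_Th = I_B·R_Th + V_BE + (β+1)I_B·R_E, so I_B = (4.66 − 0.7) / (2.94 + 51×1) = 0.0734 mA.
I_C = β·I_B = 50×0.0734 = 3.67 mA, and I_E = (β+1)I_B = 3.74 mA.
V_CE = V_CC − I_C·R_C − I_E·R_E = 19 − 3.67×3.3 − 3.74×1 = 3.14 V.
V_CE = 3.14 V > 0.2 V confirms active-region operation.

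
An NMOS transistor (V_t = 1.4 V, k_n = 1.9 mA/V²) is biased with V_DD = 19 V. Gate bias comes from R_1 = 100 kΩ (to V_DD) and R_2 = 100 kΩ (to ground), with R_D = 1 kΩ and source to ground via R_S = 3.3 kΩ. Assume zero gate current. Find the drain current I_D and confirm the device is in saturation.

I_D ≈ 2 mA

V_G = V_DD·R_2/(R_1+R_2) = 19×100/200 = 9.5 V.
Assume saturation: I_D = (k_n/2)(V_GS − V_t)² with V_GS = V_G − I_D·R_S = 9.5 − 3.3·I_D.
Substituting gives 10.3·I_D² − 51.8·I_D + 62.3 = 0, with roots I_D = 2.01 or 2.99 mA.
The root I_D = 2.99 mA gives V_GS = -0.375 V ≤ V_t, so take I_D = 2.01 mA.
Then V_GS = 2.86 V and V_DS = V_DD − I_D(R_D+R_S) = 19 − 2.01×4.3 = 10.3 V.
Saturation requires V_DS ≥ V_GS − V_t = 1.46 V; 10.3 ≥ 1.46 ✓.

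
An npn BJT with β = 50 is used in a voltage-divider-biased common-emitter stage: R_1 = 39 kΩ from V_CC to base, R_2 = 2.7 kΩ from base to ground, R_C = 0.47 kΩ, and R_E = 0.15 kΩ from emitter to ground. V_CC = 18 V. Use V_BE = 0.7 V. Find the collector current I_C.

I_C ≈ 2.3 mA

Thevenize the base divider: V_Th = V_CC·R_2/(R_1+R_2) = 18×2.7/41.7 = 1.17 V, R_Th = R_1‖R_2 = 2.53 kΩ.
Base-emitter loop: V_Th = I_B·R_Th + V_BE + (β+1)I_B·R_E, so I_B = (1.17 − 0.7) / (2.53 + 51×0.15) = 0.0457 mA.
I_C = β·I_B = 50×0.0457 = 2.29 mA, and I_E = (β+1)I_B = 2.33 mA.
V_CE = V_CC − I_C·R_C − I_E·R_E = 18 − 2.29×0.47 − 2.33×0.15 = 16.6 V.
V_CE = 16.6 V > 0.2 V confirms active-region operation.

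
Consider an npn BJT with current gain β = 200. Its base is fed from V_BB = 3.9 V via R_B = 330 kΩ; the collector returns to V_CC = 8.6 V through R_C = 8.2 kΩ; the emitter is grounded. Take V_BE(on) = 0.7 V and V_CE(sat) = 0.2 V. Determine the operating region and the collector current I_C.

Assume active: I_B = (3.9 − 0.7)/330 = 0.0097 mA, giving I_C = β·I_B = 1.94 mA.
But then V_CE = 8.6 − 1.94×8.2 = -7.3 V < V_CE(sat) = 0.2 V — impossible in the active region.
So the transistor is saturated. With V_CE = 0.2 V, I_C = (V_CC − 0.2)/R_C = 8.4/8.2 = 1.02 mA.
Check: β·I_B = 1.94 mA > I_C = 1.02 mA, confirming saturation.

saturation; I_C ≈ 1 mA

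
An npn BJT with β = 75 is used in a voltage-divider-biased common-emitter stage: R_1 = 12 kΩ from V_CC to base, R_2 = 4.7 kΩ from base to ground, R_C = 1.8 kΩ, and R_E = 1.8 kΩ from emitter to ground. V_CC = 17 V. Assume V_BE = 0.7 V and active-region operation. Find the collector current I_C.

Thevenize the base divider: V_Th = V_CC·R_2/(R_1+R_2) = 17×4.7/16.7 = 4.78 V, R_Th = R_1‖R_2 = 3.38 kΩ.
Base-emitter loop: V_Th = I_B·R_Th + V_BE + (β+1)I_B·R_E, so I_B = (4.78 − 0.7) / (3.38 + 76×1.8) = 0.0291 mA.
I_C = β·I_B = 75×0.0291 = 2.19 mA, and I_E = (β+1)I_B = 2.21 mA.
V_CE = V_CC − I_C·R_C − I_E·R_E = 17 − 2.19×1.8 − 2.21×1.8 = 9.08 V.
V_CE = 9.08 V > 0.2 V confirms active-region operation.

I_C ≈ 2.2 mA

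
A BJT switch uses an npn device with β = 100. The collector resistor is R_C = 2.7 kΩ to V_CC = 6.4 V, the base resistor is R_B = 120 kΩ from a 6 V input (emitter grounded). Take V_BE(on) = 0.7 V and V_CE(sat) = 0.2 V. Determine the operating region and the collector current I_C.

saturation; I_C ≈ 2.3 mA

Assume active: I_B = (6 − 0.7)/120 = 0.0442 mA, giving I_C = β·I_B = 4.42 mA.
But then V_CE = 6.4 − 4.42×2.7 = -5.53 V < V_CE(sat) = 0.2 V — impossible in the active region.
So the transistor is saturated. With V_CE = 0.2 V, I_C = (V_CC − 0.2)/R_C = 6.2/2.7 = 2.3 mA.
Check: β·I_B = 4.42 mA > I_C = 2.3 mA, confirming saturation.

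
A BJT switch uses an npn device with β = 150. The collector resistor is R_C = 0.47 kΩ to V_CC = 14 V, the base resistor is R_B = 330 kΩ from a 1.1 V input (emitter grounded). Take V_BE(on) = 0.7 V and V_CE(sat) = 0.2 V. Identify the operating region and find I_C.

active; I_C ≈ 0.18 mA

Assume active. Base-emitter loop: I_B = (V_BB − V_BE)/R_B = (1.1 − 0.7)/330 = 0.00121 mA.
I_C = β·I_B = 150×0.00121 = 0.182 mA.
V_CE = V_CC − I_C·R_C = 14 − 0.182×0.47 = 13.9 V > V_CE(sat), so the active-region assumption holds.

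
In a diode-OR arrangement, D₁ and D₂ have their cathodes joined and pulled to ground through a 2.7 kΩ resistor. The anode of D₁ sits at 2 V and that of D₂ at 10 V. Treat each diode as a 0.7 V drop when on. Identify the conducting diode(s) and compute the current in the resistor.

Assume both conduct. Then node N would need to be at both 2−0.7 = 1.3 V and 10−0.7 = 9.3 V, which is impossible.
Assume only D₂ conducts: V_N = 10 − 0.7 = 9.3 V, so I_R = 9.3/2.7 = 3.44 mA.
Check D₁: its anode-to-cathode voltage is 2 − 9.3 = -7.3 V < 0.7 V, so it is off. The assumption is consistent.

Only D₂ conducts; I_R ≈ 3.4 mA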